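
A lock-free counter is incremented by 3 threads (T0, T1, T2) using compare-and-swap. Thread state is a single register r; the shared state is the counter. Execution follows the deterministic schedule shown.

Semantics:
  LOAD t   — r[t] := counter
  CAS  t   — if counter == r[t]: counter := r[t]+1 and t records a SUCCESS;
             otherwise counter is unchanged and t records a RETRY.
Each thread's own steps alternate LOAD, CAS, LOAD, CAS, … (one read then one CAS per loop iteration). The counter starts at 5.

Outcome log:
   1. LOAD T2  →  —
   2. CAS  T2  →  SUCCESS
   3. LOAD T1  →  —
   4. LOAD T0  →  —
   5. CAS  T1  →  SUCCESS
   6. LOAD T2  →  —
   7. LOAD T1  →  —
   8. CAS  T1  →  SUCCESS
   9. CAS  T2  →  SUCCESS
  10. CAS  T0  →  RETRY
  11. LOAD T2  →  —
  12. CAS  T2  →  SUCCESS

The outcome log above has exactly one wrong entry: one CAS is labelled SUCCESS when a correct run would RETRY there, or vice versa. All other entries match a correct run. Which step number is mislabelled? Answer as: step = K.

Re-executing:
   1) LOAD T2:  M=5  r_T2=5
   2) CAS  T2:  M=6  r_T2=5 ✓
   3) LOAD T1:  M=6  r_T1=6
   4) LOAD T0:  M=6  r_T0=6
   5) CAS  T1:  M=7  r_T1=6 ✓
   6) LOAD T2:  M=7  r_T2=7
   7) LOAD T1:  M=7  r_T1=7
   8) CAS  T1:  M=8  r_T1=7 ✓
   9) CAS  T2:  M=8  r_T2=7 ✗
  10) CAS  T0:  M=8  r_T0=6 ✗
  11) LOAD T2:  M=8  r_T2=8
  12) CAS  T2:  M=9  r_T2=8 ✓
Log disagrees first at step 9.

step = 9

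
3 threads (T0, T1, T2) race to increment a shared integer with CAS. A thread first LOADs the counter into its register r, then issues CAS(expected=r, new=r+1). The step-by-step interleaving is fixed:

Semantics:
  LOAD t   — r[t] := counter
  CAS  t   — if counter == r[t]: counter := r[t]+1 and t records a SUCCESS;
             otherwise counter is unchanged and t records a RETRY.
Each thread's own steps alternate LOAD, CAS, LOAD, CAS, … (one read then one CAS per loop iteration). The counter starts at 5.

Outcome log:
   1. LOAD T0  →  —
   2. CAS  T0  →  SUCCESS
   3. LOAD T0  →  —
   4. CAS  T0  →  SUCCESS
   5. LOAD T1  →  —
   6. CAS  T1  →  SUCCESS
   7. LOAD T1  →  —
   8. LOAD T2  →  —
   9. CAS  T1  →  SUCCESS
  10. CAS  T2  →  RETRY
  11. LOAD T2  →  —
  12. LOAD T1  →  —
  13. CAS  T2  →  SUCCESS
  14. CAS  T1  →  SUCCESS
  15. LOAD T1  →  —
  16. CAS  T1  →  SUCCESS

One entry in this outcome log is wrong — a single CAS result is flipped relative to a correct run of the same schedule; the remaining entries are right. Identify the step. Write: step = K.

step = 14

Re-executing:
[1] T0.load  rd  (counter 5, T0.r 5)
[2] T0.cas  hit  (counter 6, T0.r 5)
[3] T0.load  rd  (counter 6, T0.r 6)
[4] T0.cas  hit  (counter 7, T0.r 6)
[5] T1.load  rd  (counter 7, T1.r 7)
[6] T1.cas  hit  (counter 8, T1.r 7)
[7] T1.load  rd  (counter 8, T1.r 8)
[8] T2.load  rd  (counter 8, T2.r 8)
[9] T1.cas  hit  (counter 9, T1.r 8)
[10] T2.cas  miss  (counter 9, T2.r 8)
[11] T2.load  rd  (counter 9, T2.r 9)
[12] T1.load  rd  (counter 9, T1.r 9)
[13] T2.cas  hit  (counter 10, T2.r 9)
[14] T1.cas  miss  (counter 10, T1.r 9)
[15] T1.load  rd  (counter 10, T1.r 10)
[16] T1.cas  hit  (counter 11, T1.r 10)
Flip is step 14.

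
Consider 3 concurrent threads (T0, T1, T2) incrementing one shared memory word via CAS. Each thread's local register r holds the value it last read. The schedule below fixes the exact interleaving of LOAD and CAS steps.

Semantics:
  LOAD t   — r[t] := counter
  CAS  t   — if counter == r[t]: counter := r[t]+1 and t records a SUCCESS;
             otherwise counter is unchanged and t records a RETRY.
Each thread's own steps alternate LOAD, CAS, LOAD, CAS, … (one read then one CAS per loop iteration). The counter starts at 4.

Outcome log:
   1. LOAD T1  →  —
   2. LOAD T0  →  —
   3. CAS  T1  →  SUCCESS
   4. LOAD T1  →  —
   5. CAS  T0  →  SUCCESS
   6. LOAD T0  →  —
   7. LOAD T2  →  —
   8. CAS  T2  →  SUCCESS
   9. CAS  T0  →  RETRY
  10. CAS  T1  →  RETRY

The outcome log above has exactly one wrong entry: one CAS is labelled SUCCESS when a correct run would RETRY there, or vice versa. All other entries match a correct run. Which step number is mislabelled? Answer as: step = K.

step = 5

Reference trace:
1. LOAD T1 → mem=4 r[T1]=4 [LOAD]
2. LOAD T0 → mem=4 r[T0]=4 [LOAD]
3. CAS T1 → mem=5 r[T1]=4 [OK]
4. LOAD T1 → mem=5 r[T1]=5 [LOAD]
5. CAS T0 → mem=5 r[T0]=4 [RETRY]
6. LOAD T0 → mem=5 r[T0]=5 [LOAD]
7. LOAD T2 → mem=5 r[T2]=5 [LOAD]
8. CAS T2 → mem=6 r[T2]=5 [OK]
9. CAS T0 → mem=6 r[T0]=5 [RETRY]
10. CAS T1 → mem=6 r[T1]=5 [RETRY]
Mismatch at 5.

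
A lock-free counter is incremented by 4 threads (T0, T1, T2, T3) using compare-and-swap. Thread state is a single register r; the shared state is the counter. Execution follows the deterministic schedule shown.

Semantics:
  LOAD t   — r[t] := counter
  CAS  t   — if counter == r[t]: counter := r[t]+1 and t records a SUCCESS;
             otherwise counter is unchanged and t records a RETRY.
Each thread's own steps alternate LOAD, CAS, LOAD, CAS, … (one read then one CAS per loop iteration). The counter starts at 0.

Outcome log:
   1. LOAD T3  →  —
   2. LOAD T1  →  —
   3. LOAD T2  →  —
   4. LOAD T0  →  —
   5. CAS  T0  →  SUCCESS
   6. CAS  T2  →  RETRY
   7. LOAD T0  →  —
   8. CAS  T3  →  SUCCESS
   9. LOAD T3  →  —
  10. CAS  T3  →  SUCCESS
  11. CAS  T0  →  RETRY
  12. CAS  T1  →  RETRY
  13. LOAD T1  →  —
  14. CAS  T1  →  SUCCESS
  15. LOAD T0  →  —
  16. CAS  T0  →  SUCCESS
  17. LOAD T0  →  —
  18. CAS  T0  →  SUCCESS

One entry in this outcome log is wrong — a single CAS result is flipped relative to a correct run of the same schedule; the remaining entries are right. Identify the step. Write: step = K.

Re-executing:
T3 LOAD — after: cnt=0, r=0 — load
T1 LOAD — after: cnt=0, r=0 — load
T2 LOAD — after: cnt=0, r=0 — load
T0 LOAD — after: cnt=0, r=0 — load
T0 CAS — after: cnt=1, r=0 — ok
T2 CAS — after: cnt=1, r=0 — retry
T0 LOAD — after: cnt=1, r=1 — load
T3 CAS — after: cnt=1, r=0 — retry
T3 LOAD — after: cnt=1, r=1 — load
T3 CAS — after: cnt=2, r=1 — ok
T0 CAS — after: cnt=2, r=1 — retry
T1 CAS — after: cnt=2, r=0 — retry
T1 LOAD — after: cnt=2, r=2 — load
T1 CAS — after: cnt=3, r=2 — ok
T0 LOAD — after: cnt=3, r=3 — load
T0 CAS — after: cnt=4, r=3 — ok
T0 LOAD — after: cnt=4, r=4 — load
T0 CAS — after: cnt=5, r=4 — ok
Log disagrees first at step 8.

step = 8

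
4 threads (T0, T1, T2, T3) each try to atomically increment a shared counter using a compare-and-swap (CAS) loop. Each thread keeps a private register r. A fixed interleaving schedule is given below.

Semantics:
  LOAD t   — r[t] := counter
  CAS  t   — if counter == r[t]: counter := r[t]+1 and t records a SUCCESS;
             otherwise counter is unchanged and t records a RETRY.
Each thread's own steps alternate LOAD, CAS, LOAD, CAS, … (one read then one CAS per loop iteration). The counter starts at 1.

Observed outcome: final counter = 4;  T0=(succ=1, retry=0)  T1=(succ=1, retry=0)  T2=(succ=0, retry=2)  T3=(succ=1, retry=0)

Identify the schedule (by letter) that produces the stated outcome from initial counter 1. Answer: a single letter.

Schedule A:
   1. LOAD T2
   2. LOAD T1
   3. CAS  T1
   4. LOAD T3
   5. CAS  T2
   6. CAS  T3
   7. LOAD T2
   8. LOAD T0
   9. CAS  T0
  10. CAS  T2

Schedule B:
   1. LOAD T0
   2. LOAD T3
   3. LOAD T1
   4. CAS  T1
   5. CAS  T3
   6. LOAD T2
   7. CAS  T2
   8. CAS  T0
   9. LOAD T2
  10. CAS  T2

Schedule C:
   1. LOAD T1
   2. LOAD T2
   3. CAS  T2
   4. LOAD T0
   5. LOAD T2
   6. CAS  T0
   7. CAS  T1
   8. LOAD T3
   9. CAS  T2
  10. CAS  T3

A

Run A:
T2 LOAD — after: cnt=1, r=1 — load
T1 LOAD — after: cnt=1, r=1 — load
T1 CAS — after: cnt=2, r=1 — ok
T3 LOAD — after: cnt=2, r=2 — load
T2 CAS — after: cnt=2, r=1 — retry
T3 CAS — after: cnt=3, r=2 — ok
T2 LOAD — after: cnt=3, r=3 — load
T0 LOAD — after: cnt=3, r=3 — load
T0 CAS — after: cnt=4, r=3 — ok
T2 CAS — after: cnt=4, r=3 — retry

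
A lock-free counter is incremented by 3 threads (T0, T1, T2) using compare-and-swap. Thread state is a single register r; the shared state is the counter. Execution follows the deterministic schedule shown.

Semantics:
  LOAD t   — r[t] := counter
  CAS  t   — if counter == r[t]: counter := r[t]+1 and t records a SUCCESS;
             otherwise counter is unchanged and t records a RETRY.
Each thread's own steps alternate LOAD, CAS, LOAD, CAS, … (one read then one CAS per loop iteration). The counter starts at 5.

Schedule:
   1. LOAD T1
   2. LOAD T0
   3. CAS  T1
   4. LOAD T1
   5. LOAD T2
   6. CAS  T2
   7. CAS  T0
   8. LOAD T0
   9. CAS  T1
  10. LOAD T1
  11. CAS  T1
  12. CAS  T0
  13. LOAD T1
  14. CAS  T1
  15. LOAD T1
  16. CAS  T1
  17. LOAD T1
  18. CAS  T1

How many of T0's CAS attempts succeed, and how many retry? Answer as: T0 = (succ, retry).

1. LOAD T1 → mem=5 r[T1]=5 [LOAD]
2. LOAD T0 → mem=5 r[T0]=5 [LOAD]
3. CAS T1 → mem=6 r[T1]=5 [OK]
4. LOAD T1 → mem=6 r[T1]=6 [LOAD]
5. LOAD T2 → mem=6 r[T2]=6 [LOAD]
6. CAS T2 → mem=7 r[T2]=6 [OK]
7. CAS T0 → mem=7 r[T0]=5 [RETRY]
8. LOAD T0 → mem=7 r[T0]=7 [LOAD]
9. CAS T1 → mem=7 r[T1]=6 [RETRY]
10. LOAD T1 → mem=7 r[T1]=7 [LOAD]
11. CAS T1 → mem=8 r[T1]=7 [OK]
12. CAS T0 → mem=8 r[T0]=7 [RETRY]
13. LOAD T1 → mem=8 r[T1]=8 [LOAD]
14. CAS T1 → mem=9 r[T1]=8 [OK]
15. LOAD T1 → mem=9 r[T1]=9 [LOAD]
16. CAS T1 → mem=10 r[T1]=9 [OK]
17. LOAD T1 → mem=10 r[T1]=10 [LOAD]
18. CAS T1 → mem=11 r[T1]=10 [OK]

T0 = (0, 2)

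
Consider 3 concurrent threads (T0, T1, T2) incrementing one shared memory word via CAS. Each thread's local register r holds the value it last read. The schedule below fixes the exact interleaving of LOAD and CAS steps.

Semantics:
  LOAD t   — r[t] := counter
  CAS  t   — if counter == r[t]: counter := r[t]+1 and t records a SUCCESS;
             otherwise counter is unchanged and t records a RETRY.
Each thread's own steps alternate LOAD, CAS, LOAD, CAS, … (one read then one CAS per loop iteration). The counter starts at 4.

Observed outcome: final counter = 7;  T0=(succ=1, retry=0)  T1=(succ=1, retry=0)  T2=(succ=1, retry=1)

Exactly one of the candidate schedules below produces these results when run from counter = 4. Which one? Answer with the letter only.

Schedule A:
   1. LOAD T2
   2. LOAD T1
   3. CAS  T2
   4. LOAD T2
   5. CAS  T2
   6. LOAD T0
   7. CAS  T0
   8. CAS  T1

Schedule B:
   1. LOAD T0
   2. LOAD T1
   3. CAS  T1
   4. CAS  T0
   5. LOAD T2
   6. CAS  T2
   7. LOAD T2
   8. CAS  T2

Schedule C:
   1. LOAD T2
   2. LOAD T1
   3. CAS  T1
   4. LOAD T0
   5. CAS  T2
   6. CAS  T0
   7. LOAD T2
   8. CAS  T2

Run C:
[1] T2.load  rd  (counter 4, T2.r 4)
[2] T1.load  rd  (counter 4, T1.r 4)
[3] T1.cas  hit  (counter 5, T1.r 4)
[4] T0.load  rd  (counter 5, T0.r 5)
[5] T2.cas  miss  (counter 5, T2.r 4)
[6] T0.cas  hit  (counter 6, T0.r 5)
[7] T2.load  rd  (counter 6, T2.r 6)
[8] T2.cas  hit  (counter 7, T2.r 6)

C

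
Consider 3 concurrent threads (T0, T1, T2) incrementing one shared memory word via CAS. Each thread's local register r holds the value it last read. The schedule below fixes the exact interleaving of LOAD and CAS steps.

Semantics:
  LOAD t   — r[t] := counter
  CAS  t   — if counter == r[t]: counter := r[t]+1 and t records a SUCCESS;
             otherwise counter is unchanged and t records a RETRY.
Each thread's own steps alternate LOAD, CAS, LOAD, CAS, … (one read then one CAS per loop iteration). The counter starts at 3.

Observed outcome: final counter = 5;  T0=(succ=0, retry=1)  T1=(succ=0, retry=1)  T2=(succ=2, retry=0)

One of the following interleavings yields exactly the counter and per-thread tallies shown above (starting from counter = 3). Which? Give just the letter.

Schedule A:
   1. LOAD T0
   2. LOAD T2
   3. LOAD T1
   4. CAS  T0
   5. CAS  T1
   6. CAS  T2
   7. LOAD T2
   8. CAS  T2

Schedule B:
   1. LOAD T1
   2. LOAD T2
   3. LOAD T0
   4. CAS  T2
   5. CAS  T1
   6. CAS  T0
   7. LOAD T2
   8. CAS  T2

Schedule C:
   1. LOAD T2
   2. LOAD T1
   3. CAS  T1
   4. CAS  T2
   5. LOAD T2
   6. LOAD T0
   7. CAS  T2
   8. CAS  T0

Run B:
#1 T1 reads 3
#2 T2 reads 3
#3 T0 reads 3
#4 T2 CAS(3→4) writes; counter now 4
#5 T1 CAS(3→4) fails; counter now 4
#6 T0 CAS(3→4) fails; counter now 4
#7 T2 reads 4
#8 T2 CAS(4→5) writes; counter now 5

B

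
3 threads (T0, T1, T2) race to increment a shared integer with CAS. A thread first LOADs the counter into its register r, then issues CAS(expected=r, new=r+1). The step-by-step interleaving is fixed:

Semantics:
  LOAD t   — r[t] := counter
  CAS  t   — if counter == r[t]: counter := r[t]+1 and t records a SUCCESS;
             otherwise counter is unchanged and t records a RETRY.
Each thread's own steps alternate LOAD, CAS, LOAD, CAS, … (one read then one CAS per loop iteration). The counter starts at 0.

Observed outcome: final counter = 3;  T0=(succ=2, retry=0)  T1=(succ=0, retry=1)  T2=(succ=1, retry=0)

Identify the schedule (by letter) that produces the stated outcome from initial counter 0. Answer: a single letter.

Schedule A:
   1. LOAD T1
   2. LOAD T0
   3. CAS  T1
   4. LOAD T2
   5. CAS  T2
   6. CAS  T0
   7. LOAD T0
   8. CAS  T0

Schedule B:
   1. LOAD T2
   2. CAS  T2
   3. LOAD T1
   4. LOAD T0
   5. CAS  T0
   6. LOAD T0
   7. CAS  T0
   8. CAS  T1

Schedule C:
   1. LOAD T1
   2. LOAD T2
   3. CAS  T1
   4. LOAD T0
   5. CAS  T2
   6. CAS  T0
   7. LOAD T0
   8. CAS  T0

B

Run B:
   1) LOAD T2:  M=0  r_T2=0
   2) CAS  T2:  M=1  r_T2=0 ✓
   3) LOAD T1:  M=1  r_T1=1
   4) LOAD T0:  M=1  r_T0=1
   5) CAS  T0:  M=2  r_T0=1 ✓
   6) LOAD T0:  M=2  r_T0=2
   7) CAS  T0:  M=3  r_T0=2 ✓
   8) CAS  T1:  M=3  r_T1=1 ✗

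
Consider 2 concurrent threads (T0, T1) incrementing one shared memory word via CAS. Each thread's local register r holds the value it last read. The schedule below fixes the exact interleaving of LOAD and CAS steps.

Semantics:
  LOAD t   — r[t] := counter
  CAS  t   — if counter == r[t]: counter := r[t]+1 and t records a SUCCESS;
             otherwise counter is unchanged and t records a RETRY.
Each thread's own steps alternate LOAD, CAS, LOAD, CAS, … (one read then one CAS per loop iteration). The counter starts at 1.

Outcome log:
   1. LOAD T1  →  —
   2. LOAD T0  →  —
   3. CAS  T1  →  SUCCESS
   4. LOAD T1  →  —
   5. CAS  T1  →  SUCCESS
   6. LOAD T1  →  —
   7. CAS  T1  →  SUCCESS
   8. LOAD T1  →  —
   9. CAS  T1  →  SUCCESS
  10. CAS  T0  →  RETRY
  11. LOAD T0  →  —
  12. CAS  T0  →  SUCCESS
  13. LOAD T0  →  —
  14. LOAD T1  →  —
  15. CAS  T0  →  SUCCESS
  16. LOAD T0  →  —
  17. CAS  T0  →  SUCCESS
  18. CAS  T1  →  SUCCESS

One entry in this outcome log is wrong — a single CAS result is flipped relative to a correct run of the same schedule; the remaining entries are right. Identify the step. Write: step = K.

step = 18

Correct run:
   1) LOAD T1:  M=1  r_T1=1
   2) LOAD T0:  M=1  r_T0=1
   3) CAS  T1:  M=2  r_T1=1 ✓
   4) LOAD T1:  M=2  r_T1=2
   5) CAS  T1:  M=3  r_T1=2 ✓
   6) LOAD T1:  M=3  r_T1=3
   7) CAS  T1:  M=4  r_T1=3 ✓
   8) LOAD T1:  M=4  r_T1=4
   9) CAS  T1:  M=5  r_T1=4 ✓
  10) CAS  T0:  M=5  r_T0=1 ✗
  11) LOAD T0:  M=5  r_T0=5
  12) CAS  T0:  M=6  r_T0=5 ✓
  13) LOAD T0:  M=6  r_T0=6
  14) LOAD T1:  M=6  r_T1=6
  15) CAS  T0:  M=7  r_T0=6 ✓
  16) LOAD T0:  M=7  r_T0=7
  17) CAS  T0:  M=8  r_T0=7 ✓
  18) CAS  T1:  M=8  r_T1=6 ✗
Mismatch at 18.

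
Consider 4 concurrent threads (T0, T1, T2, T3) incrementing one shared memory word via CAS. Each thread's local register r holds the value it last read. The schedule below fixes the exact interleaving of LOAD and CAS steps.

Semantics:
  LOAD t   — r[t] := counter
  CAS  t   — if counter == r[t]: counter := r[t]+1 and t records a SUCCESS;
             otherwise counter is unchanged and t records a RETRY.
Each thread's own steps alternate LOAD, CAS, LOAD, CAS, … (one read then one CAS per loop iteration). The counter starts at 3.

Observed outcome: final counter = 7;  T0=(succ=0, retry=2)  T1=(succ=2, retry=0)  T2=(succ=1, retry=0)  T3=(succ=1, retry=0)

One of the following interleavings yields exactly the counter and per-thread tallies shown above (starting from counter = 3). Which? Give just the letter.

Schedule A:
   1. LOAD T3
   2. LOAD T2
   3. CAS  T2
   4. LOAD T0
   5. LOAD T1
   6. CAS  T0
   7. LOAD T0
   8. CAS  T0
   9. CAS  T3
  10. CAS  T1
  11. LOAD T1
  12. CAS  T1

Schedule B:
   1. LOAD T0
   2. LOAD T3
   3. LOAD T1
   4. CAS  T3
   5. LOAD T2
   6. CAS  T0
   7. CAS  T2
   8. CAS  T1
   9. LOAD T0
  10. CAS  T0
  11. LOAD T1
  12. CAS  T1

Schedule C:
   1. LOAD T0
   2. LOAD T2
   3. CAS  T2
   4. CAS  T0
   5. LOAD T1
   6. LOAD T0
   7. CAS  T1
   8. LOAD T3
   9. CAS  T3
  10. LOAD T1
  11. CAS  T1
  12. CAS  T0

C

Simulating candidate C:
T0 LOAD — after: cnt=3, r=3 — load
T2 LOAD — after: cnt=3, r=3 — load
T2 CAS — after: cnt=4, r=3 — ok
T0 CAS — after: cnt=4, r=3 — retry
T1 LOAD — after: cnt=4, r=4 — load
T0 LOAD — after: cnt=4, r=4 — load
T1 CAS — after: cnt=5, r=4 — ok
T3 LOAD — after: cnt=5, r=5 — load
T3 CAS — after: cnt=6, r=5 — ok
T1 LOAD — after: cnt=6, r=6 — load
T1 CAS — after: cnt=7, r=6 — ok
T0 CAS — after: cnt=7, r=4 — retry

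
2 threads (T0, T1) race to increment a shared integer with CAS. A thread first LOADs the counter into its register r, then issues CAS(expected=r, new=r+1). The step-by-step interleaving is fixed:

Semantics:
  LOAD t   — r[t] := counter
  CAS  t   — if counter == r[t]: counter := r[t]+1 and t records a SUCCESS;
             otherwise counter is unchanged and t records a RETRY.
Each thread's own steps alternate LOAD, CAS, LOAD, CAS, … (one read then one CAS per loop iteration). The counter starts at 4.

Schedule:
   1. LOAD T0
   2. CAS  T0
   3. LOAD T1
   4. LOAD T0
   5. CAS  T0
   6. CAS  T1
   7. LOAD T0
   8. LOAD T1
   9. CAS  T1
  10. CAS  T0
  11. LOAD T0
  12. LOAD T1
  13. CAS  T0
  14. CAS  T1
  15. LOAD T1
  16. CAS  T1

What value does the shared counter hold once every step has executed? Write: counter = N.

counter = 9

[1] T0.load  rd  (counter 4, T0.r 4)
[2] T0.cas  hit  (counter 5, T0.r 4)
[3] T1.load  rd  (counter 5, T1.r 5)
[4] T0.load  rd  (counter 5, T0.r 5)
[5] T0.cas  hit  (counter 6, T0.r 5)
[6] T1.cas  miss  (counter 6, T1.r 5)
[7] T0.load  rd  (counter 6, T0.r 6)
[8] T1.load  rd  (counter 6, T1.r 6)
[9] T1.cas  hit  (counter 7, T1.r 6)
[10] T0.cas  miss  (counter 7, T0.r 6)
[11] T0.load  rd  (counter 7, T0.r 7)
[12] T1.load  rd  (counter 7, T1.r 7)
[13] T0.cas  hit  (counter 8, T0.r 7)
[14] T1.cas  miss  (counter 8, T1.r 7)
[15] T1.load  rd  (counter 8, T1.r 8)
[16] T1.cas  hit  (counter 9, T1.r 8)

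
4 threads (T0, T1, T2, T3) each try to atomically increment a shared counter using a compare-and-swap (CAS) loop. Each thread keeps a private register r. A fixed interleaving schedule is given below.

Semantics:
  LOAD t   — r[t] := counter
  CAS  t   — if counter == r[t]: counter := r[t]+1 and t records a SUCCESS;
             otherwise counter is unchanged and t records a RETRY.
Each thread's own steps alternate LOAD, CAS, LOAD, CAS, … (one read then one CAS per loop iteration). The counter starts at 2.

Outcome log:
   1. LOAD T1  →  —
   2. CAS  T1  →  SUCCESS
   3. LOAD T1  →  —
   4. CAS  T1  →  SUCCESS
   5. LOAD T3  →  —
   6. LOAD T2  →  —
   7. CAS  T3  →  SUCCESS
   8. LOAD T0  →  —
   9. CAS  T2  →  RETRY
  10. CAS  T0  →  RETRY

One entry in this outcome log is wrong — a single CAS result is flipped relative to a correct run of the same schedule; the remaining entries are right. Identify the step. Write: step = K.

step = 10

Re-executing:
[1] T1.load  rd  (counter 2, T1.r 2)
[2] T1.cas  hit  (counter 3, T1.r 2)
[3] T1.load  rd  (counter 3, T1.r 3)
[4] T1.cas  hit  (counter 4, T1.r 3)
[5] T3.load  rd  (counter 4, T3.r 4)
[6] T2.load  rd  (counter 4, T2.r 4)
[7] T3.cas  hit  (counter 5, T3.r 4)
[8] T0.load  rd  (counter 5, T0.r 5)
[9] T2.cas  miss  (counter 5, T2.r 4)
[10] T0.cas  hit  (counter 6, T0.r 5)
Log disagrees first at step 10.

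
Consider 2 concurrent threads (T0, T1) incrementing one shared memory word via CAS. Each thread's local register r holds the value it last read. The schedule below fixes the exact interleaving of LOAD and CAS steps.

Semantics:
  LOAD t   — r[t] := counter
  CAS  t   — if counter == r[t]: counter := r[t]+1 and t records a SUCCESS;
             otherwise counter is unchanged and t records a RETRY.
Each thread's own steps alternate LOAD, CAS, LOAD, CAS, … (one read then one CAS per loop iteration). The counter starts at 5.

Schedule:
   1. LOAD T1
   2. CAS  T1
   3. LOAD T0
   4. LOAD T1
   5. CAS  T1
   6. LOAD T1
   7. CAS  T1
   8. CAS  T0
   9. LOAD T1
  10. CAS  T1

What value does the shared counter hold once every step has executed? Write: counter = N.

counter = 9

   1) LOAD T1:  M=5  r_T1=5
   2) CAS  T1:  M=6  r_T1=5 ✓
   3) LOAD T0:  M=6  r_T0=6
   4) LOAD T1:  M=6  r_T1=6
   5) CAS  T1:  M=7  r_T1=6 ✓
   6) LOAD T1:  M=7  r_T1=7
   7) CAS  T1:  M=8  r_T1=7 ✓
   8) CAS  T0:  M=8  r_T0=6 ✗
   9) LOAD T1:  M=8  r_T1=8
  10) CAS  T1:  M=9  r_T1=8 ✓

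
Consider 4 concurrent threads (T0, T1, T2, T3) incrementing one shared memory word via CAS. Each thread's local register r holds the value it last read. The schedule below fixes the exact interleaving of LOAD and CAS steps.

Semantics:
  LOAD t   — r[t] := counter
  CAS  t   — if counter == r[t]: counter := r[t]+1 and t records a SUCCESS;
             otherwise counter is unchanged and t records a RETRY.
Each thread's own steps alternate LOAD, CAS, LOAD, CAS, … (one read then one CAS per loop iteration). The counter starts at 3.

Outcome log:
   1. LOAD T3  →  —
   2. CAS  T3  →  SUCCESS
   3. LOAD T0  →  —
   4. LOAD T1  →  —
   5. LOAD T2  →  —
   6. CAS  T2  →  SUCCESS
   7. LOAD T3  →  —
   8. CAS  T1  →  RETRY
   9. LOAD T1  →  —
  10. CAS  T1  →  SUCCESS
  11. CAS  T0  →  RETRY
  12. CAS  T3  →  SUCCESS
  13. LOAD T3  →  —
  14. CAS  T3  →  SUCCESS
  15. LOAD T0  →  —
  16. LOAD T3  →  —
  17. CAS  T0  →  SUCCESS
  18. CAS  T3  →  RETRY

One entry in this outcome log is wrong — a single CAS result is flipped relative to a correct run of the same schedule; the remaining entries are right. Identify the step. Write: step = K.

step = 12

Reference trace:
[1] T3.load  rd  (counter 3, T3.r 3)
[2] T3.cas  hit  (counter 4, T3.r 3)
[3] T0.load  rd  (counter 4, T0.r 4)
[4] T1.load  rd  (counter 4, T1.r 4)
[5] T2.load  rd  (counter 4, T2.r 4)
[6] T2.cas  hit  (counter 5, T2.r 4)
[7] T3.load  rd  (counter 5, T3.r 5)
[8] T1.cas  miss  (counter 5, T1.r 4)
[9] T1.load  rd  (counter 5, T1.r 5)
[10] T1.cas  hit  (counter 6, T1.r 5)
[11] T0.cas  miss  (counter 6, T0.r 4)
[12] T3.cas  miss  (counter 6, T3.r 5)
[13] T3.load  rd  (counter 6, T3.r 6)
[14] T3.cas  hit  (counter 7, T3.r 6)
[15] T0.load  rd  (counter 7, T0.r 7)
[16] T3.load  rd  (counter 7, T3.r 7)
[17] T0.cas  hit  (counter 8, T0.r 7)
[18] T3.cas  miss  (counter 8, T3.r 7)
Mismatch at 12.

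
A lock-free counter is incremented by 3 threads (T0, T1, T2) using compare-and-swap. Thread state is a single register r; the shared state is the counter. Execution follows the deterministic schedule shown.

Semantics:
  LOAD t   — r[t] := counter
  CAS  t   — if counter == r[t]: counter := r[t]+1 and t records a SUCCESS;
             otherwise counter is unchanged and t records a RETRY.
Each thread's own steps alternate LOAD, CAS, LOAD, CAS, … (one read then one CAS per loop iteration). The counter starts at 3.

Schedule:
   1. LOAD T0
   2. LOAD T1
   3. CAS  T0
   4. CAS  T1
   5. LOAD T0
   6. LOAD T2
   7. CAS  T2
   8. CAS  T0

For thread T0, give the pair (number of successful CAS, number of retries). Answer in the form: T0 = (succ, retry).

T0 = (1, 1)

[1] T0.load  rd  (counter 3, T0.r 3)
[2] T1.load  rd  (counter 3, T1.r 3)
[3] T0.cas  hit  (counter 4, T0.r 3)
[4] T1.cas  miss  (counter 4, T1.r 3)
[5] T0.load  rd  (counter 4, T0.r 4)
[6] T2.load  rd  (counter 4, T2.r 4)
[7] T2.cas  hit  (counter 5, T2.r 4)
[8] T0.cas  miss  (counter 5, T0.r 4)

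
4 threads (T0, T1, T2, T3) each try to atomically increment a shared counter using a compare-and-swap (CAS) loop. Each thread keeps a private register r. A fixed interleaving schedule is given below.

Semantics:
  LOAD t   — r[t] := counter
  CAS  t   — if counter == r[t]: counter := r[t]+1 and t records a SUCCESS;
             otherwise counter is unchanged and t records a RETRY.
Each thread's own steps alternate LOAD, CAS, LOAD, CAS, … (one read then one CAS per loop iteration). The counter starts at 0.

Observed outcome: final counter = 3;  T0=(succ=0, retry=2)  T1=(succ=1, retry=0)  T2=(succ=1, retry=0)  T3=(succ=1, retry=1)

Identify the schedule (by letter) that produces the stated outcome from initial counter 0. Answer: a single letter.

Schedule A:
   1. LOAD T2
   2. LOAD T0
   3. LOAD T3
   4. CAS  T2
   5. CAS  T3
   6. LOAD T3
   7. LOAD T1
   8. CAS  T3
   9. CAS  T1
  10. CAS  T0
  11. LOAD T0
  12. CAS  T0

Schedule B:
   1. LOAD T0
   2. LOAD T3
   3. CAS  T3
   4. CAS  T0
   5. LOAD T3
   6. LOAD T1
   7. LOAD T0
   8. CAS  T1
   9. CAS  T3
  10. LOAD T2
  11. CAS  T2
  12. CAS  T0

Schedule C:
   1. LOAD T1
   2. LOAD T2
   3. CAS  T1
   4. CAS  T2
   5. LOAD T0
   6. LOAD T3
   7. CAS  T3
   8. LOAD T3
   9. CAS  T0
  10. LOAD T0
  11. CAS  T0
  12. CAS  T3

Run B:
T0 LOAD — after: cnt=0, r=0 — load
T3 LOAD — after: cnt=0, r=0 — load
T3 CAS — after: cnt=1, r=0 — ok
T0 CAS — after: cnt=1, r=0 — retry
T3 LOAD — after: cnt=1, r=1 — load
T1 LOAD — after: cnt=1, r=1 — load
T0 LOAD — after: cnt=1, r=1 — load
T1 CAS — after: cnt=2, r=1 — ok
T3 CAS — after: cnt=2, r=1 — retry
T2 LOAD — after: cnt=2, r=2 — load
T2 CAS — after: cnt=3, r=2 — ok
T0 CAS — after: cnt=3, r=1 — retry

B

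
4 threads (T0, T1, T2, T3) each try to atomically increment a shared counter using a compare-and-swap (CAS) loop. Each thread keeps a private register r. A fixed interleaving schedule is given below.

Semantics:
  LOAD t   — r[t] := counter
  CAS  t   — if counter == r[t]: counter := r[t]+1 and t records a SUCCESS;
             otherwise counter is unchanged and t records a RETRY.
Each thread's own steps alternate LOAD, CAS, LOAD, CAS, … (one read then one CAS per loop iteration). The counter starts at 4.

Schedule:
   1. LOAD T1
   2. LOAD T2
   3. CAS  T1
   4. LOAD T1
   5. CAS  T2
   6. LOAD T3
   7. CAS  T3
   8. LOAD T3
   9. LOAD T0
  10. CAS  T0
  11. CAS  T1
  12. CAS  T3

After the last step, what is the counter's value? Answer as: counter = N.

[1] T1.load  rd  (counter 4, T1.r 4)
[2] T2.load  rd  (counter 4, T2.r 4)
[3] T1.cas  hit  (counter 5, T1.r 4)
[4] T1.load  rd  (counter 5, T1.r 5)
[5] T2.cas  miss  (counter 5, T2.r 4)
[6] T3.load  rd  (counter 5, T3.r 5)
[7] T3.cas  hit  (counter 6, T3.r 5)
[8] T3.load  rd  (counter 6, T3.r 6)
[9] T0.load  rd  (counter 6, T0.r 6)
[10] T0.cas  hit  (counter 7, T0.r 6)
[11] T1.cas  miss  (counter 7, T1.r 5)
[12] T3.cas  miss  (counter 7, T3.r 6)

counter = 7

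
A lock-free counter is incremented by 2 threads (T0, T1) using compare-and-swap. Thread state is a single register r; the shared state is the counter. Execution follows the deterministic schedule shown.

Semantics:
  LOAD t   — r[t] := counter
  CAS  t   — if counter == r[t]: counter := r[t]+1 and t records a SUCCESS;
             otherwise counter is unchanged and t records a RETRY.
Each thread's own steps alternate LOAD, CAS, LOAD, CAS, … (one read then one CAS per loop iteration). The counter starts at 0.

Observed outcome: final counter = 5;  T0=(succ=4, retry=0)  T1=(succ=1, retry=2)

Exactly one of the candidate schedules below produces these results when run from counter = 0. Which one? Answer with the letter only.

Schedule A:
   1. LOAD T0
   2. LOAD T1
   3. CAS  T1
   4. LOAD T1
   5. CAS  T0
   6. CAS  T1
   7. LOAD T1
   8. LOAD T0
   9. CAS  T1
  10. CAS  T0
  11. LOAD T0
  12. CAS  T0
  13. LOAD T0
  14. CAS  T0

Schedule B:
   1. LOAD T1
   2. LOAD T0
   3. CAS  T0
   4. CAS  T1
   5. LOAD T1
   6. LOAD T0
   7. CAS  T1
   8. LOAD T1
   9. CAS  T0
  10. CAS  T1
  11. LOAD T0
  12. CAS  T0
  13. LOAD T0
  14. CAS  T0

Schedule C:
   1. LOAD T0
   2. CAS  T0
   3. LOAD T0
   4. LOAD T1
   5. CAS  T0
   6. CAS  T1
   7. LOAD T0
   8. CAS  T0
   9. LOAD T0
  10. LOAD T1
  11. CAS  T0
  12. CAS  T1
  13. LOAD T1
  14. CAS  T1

C

Tracing schedule C:
step 1: T0 LOAD ⇒ load; ctr=0 reg=0
step 2: T0 CAS ⇒ ok; ctr=1 reg=0
step 3: T0 LOAD ⇒ load; ctr=1 reg=1
step 4: T1 LOAD ⇒ load; ctr=1 reg=1
step 5: T0 CAS ⇒ ok; ctr=2 reg=1
step 6: T1 CAS ⇒ retry; ctr=2 reg=1
step 7: T0 LOAD ⇒ load; ctr=2 reg=2
step 8: T0 CAS ⇒ ok; ctr=3 reg=2
step 9: T0 LOAD ⇒ load; ctr=3 reg=3
step 10: T1 LOAD ⇒ load; ctr=3 reg=3
step 11: T0 CAS ⇒ ok; ctr=4 reg=3
step 12: T1 CAS ⇒ retry; ctr=4 reg=3
step 13: T1 LOAD ⇒ load; ctr=4 reg=4
step 14: T1 CAS ⇒ ok; ctr=5 reg=4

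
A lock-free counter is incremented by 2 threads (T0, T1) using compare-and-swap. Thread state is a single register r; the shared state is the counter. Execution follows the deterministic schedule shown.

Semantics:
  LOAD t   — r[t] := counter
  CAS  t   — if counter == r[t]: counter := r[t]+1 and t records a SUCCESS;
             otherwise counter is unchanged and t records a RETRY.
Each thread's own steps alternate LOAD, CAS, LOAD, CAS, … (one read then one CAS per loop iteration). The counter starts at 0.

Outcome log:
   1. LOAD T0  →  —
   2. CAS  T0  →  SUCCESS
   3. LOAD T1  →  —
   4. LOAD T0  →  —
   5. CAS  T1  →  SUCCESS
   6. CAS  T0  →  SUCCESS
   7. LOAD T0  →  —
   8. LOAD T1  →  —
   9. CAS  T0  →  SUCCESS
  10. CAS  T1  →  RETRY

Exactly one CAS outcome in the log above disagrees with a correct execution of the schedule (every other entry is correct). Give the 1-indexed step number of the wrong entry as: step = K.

step = 6

Reference trace:
1. LOAD T0 → mem=0 r[T0]=0 [LOAD]
2. CAS T0 → mem=1 r[T0]=0 [OK]
3. LOAD T1 → mem=1 r[T1]=1 [LOAD]
4. LOAD T0 → mem=1 r[T0]=1 [LOAD]
5. CAS T1 → mem=2 r[T1]=1 [OK]
6. CAS T0 → mem=2 r[T0]=1 [RETRY]
7. LOAD T0 → mem=2 r[T0]=2 [LOAD]
8. LOAD T1 → mem=2 r[T1]=2 [LOAD]
9. CAS T0 → mem=3 r[T0]=2 [OK]
10. CAS T1 → mem=3 r[T1]=2 [RETRY]
Flip is step 6.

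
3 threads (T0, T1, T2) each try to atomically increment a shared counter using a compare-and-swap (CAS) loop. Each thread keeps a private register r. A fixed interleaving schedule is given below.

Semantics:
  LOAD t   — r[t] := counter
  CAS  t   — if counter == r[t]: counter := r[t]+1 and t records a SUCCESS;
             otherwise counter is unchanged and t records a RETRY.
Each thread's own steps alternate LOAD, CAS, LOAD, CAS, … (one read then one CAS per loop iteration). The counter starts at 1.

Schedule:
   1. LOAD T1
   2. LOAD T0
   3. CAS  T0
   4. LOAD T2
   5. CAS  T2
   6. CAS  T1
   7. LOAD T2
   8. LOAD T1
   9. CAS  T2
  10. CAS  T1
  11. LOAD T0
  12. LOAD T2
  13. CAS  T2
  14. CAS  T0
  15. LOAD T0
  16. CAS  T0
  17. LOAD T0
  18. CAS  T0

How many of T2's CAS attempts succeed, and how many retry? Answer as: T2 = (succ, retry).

T2 = (3, 0)

#1 T1 reads 1
#2 T0 reads 1
#3 T0 CAS(1→2) writes; counter now 2
#4 T2 reads 2
#5 T2 CAS(2→3) writes; counter now 3
#6 T1 CAS(1→2) fails; counter now 3
#7 T2 reads 3
#8 T1 reads 3
#9 T2 CAS(3→4) writes; counter now 4
#10 T1 CAS(3→4) fails; counter now 4
#11 T0 reads 4
#12 T2 reads 4
#13 T2 CAS(4→5) writes; counter now 5
#14 T0 CAS(4→5) fails; counter now 5
#15 T0 reads 5
#16 T0 CAS(5→6) writes; counter now 6
#17 T0 reads 6
#18 T0 CAS(6→7) writes; counter now 7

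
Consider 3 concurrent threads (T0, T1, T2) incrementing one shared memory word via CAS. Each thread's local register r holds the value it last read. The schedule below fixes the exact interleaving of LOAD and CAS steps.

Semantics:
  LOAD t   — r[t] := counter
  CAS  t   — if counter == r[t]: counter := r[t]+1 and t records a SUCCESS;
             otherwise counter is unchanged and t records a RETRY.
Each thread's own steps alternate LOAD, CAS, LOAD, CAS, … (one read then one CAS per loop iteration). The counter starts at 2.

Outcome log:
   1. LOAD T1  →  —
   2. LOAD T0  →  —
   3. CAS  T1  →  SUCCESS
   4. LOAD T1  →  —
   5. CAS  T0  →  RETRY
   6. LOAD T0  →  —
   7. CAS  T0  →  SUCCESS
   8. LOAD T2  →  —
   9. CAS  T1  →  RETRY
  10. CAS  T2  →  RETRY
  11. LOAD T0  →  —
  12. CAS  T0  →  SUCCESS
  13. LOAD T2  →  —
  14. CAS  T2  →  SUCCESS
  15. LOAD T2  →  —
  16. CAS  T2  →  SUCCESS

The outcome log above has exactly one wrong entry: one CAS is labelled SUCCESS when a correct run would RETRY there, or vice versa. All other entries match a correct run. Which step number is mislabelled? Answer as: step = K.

Re-executing:
step 1: T1 LOAD ⇒ load; ctr=2 reg=2
step 2: T0 LOAD ⇒ load; ctr=2 reg=2
step 3: T1 CAS ⇒ ok; ctr=3 reg=2
step 4: T1 LOAD ⇒ load; ctr=3 reg=3
step 5: T0 CAS ⇒ retry; ctr=3 reg=2
step 6: T0 LOAD ⇒ load; ctr=3 reg=3
step 7: T0 CAS ⇒ ok; ctr=4 reg=3
step 8: T2 LOAD ⇒ load; ctr=4 reg=4
step 9: T1 CAS ⇒ retry; ctr=4 reg=3
step 10: T2 CAS ⇒ ok; ctr=5 reg=4
step 11: T0 LOAD ⇒ load; ctr=5 reg=5
step 12: T0 CAS ⇒ ok; ctr=6 reg=5
step 13: T2 LOAD ⇒ load; ctr=6 reg=6
step 14: T2 CAS ⇒ ok; ctr=7 reg=6
step 15: T2 LOAD ⇒ load; ctr=7 reg=7
step 16: T2 CAS ⇒ ok; ctr=8 reg=7
Flip is step 10.

step = 10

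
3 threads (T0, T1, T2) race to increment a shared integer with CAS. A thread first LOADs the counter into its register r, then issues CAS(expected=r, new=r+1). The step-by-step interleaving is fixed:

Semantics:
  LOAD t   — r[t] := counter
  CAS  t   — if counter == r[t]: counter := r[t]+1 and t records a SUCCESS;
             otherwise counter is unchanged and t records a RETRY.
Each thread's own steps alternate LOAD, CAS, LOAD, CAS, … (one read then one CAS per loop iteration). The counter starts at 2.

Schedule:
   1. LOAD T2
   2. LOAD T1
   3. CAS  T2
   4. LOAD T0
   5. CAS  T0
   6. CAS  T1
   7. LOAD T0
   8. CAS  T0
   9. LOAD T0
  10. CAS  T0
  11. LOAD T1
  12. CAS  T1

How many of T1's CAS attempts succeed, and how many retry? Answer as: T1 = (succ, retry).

   1) LOAD T2:  M=2  r_T2=2
   2) LOAD T1:  M=2  r_T1=2
   3) CAS  T2:  M=3  r_T2=2 ✓
   4) LOAD T0:  M=3  r_T0=3
   5) CAS  T0:  M=4  r_T0=3 ✓
   6) CAS  T1:  M=4  r_T1=2 ✗
   7) LOAD T0:  M=4  r_T0=4
   8) CAS  T0:  M=5  r_T0=4 ✓
   9) LOAD T0:  M=5  r_T0=5
  10) CAS  T0:  M=6  r_T0=5 ✓
  11) LOAD T1:  M=6  r_T1=6
  12) CAS  T1:  M=7  r_T1=6 ✓

T1 = (1, 1)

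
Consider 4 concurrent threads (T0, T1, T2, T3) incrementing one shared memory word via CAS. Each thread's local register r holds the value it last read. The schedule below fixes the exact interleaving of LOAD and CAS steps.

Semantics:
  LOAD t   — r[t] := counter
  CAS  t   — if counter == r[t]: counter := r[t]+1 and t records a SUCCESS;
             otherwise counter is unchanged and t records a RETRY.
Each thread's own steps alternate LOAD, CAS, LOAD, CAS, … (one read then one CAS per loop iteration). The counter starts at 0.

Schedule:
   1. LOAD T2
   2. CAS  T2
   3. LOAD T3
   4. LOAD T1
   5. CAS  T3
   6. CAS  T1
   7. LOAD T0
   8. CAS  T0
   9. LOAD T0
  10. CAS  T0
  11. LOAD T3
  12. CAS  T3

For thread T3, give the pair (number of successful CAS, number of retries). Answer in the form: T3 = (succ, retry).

[1] T2.load  rd  (counter 0, T2.r 0)
[2] T2.cas  hit  (counter 1, T2.r 0)
[3] T3.load  rd  (counter 1, T3.r 1)
[4] T1.load  rd  (counter 1, T1.r 1)
[5] T3.cas  hit  (counter 2, T3.r 1)
[6] T1.cas  miss  (counter 2, T1.r 1)
[7] T0.load  rd  (counter 2, T0.r 2)
[8] T0.cas  hit  (counter 3, T0.r 2)
[9] T0.load  rd  (counter 3, T0.r 3)
[10] T0.cas  hit  (counter 4, T0.r 3)
[11] T3.load  rd  (counter 4, T3.r 4)
[12] T3.cas  hit  (counter 5, T3.r 4)

T3 = (2, 0)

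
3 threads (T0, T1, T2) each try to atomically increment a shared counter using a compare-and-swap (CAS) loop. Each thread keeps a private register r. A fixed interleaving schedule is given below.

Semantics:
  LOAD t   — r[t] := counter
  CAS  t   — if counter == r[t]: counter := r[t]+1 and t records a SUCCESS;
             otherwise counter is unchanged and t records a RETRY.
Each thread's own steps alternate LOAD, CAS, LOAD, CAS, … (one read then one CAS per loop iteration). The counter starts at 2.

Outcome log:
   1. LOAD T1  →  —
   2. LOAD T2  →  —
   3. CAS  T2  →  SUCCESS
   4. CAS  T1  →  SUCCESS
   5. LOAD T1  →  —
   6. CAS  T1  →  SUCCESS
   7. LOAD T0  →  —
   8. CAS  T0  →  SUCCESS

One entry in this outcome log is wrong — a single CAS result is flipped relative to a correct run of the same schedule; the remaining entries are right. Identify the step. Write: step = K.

step = 4

Reference trace:
step 1: T1 LOAD ⇒ load; ctr=2 reg=2
step 2: T2 LOAD ⇒ load; ctr=2 reg=2
step 3: T2 CAS ⇒ ok; ctr=3 reg=2
step 4: T1 CAS ⇒ retry; ctr=3 reg=2
step 5: T1 LOAD ⇒ load; ctr=3 reg=3
step 6: T1 CAS ⇒ ok; ctr=4 reg=3
step 7: T0 LOAD ⇒ load; ctr=4 reg=4
step 8: T0 CAS ⇒ ok; ctr=5 reg=4
Flip is step 4.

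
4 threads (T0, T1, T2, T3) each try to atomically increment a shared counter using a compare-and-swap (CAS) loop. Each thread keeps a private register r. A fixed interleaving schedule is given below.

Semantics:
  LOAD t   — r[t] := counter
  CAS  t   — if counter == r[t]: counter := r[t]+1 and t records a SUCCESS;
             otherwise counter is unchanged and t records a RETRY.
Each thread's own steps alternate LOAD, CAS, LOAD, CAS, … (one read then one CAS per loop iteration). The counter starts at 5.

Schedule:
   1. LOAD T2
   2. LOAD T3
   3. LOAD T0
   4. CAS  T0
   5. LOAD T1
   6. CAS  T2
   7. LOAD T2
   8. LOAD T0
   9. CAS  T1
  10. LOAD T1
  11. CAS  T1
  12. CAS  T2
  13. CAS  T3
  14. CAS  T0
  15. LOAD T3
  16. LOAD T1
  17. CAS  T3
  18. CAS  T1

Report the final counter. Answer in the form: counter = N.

counter = 9

step 1: T2 LOAD ⇒ load; ctr=5 reg=5
step 2: T3 LOAD ⇒ load; ctr=5 reg=5
step 3: T0 LOAD ⇒ load; ctr=5 reg=5
step 4: T0 CAS ⇒ ok; ctr=6 reg=5
step 5: T1 LOAD ⇒ load; ctr=6 reg=6
step 6: T2 CAS ⇒ retry; ctr=6 reg=5
step 7: T2 LOAD ⇒ load; ctr=6 reg=6
step 8: T0 LOAD ⇒ load; ctr=6 reg=6
step 9: T1 CAS ⇒ ok; ctr=7 reg=6
step 10: T1 LOAD ⇒ load; ctr=7 reg=7
step 11: T1 CAS ⇒ ok; ctr=8 reg=7
step 12: T2 CAS ⇒ retry; ctr=8 reg=6
step 13: T3 CAS ⇒ retry; ctr=8 reg=5
step 14: T0 CAS ⇒ retry; ctr=8 reg=6
step 15: T3 LOAD ⇒ load; ctr=8 reg=8
step 16: T1 LOAD ⇒ load; ctr=8 reg=8
step 17: T3 CAS ⇒ ok; ctr=9 reg=8
step 18: T1 CAS ⇒ retry; ctr=9 reg=8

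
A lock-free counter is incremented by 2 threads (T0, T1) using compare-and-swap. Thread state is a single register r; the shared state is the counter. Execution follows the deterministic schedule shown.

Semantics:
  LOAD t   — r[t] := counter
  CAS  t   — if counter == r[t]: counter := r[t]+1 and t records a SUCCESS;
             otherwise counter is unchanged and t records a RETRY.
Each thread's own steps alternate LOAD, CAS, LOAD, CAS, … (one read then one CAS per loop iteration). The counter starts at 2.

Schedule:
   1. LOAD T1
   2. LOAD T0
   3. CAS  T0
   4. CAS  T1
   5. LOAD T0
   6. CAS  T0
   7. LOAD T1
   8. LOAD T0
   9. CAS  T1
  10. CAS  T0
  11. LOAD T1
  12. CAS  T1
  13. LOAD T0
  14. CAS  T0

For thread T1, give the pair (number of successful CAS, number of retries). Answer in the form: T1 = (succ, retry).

   1) LOAD T1:  M=2  r_T1=2
   2) LOAD T0:  M=2  r_T0=2
   3) CAS  T0:  M=3  r_T0=2 ✓
   4) CAS  T1:  M=3  r_T1=2 ✗
   5) LOAD T0:  M=3  r_T0=3
   6) CAS  T0:  M=4  r_T0=3 ✓
   7) LOAD T1:  M=4  r_T1=4
   8) LOAD T0:  M=4  r_T0=4
   9) CAS  T1:  M=5  r_T1=4 ✓
  10) CAS  T0:  M=5  r_T0=4 ✗
  11) LOAD T1:  M=5  r_T1=5
  12) CAS  T1:  M=6  r_T1=5 ✓
  13) LOAD T0:  M=6  r_T0=6
  14) CAS  T0:  M=7  r_T0=6 ✓

T1 = (2, 1)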